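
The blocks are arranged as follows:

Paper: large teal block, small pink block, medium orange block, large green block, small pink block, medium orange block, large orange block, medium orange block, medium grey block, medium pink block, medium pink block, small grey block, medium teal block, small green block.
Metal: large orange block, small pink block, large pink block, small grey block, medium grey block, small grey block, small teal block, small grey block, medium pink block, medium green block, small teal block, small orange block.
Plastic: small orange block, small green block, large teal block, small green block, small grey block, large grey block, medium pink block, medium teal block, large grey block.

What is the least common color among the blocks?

green

Counts by color: grey 9, pink 8, orange 7, teal 6, green 5.
The minimum is 5, held uniquely by green.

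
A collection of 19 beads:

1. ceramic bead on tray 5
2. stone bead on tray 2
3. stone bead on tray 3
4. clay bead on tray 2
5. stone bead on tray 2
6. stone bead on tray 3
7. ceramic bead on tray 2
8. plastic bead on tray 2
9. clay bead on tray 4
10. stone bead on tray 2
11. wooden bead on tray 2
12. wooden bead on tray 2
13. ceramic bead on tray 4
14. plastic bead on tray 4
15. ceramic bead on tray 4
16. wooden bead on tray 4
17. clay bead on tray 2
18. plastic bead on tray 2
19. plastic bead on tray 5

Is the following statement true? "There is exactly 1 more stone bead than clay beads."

There are 5 stone beads.
There are 3 clay beads.
The claim requires 5 − 3 (= 2) to equal 1, which does not hold.

False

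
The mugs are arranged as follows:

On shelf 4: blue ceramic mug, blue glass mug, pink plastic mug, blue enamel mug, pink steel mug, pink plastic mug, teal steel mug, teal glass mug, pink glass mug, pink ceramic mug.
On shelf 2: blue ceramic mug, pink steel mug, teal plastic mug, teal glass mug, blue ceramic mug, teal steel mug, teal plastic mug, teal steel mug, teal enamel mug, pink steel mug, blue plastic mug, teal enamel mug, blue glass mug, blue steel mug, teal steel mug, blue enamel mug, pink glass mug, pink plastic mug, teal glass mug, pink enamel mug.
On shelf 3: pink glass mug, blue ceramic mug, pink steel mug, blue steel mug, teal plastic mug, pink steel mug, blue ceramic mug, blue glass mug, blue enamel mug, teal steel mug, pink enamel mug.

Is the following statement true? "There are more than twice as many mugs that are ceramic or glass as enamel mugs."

|mugs that are ceramic or glass| = 15.
|enamel mugs| = 7.
The claim requires 15 > 2 × 7 = 14, which holds.

True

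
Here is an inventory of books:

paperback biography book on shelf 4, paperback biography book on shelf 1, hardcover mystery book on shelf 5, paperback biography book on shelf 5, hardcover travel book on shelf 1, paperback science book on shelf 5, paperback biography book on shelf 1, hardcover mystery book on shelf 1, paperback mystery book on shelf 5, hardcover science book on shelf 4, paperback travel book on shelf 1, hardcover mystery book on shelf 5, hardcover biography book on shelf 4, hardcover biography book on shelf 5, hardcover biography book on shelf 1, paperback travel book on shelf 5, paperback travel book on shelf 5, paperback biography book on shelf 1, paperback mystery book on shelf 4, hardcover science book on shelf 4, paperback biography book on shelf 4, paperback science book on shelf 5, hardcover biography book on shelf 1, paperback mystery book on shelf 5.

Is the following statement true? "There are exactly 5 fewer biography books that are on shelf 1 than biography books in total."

biography books on shelf 1: 5.
biography books: 10.
The claim requires 10 − 5 (= 5) to equal 5, which holds.

True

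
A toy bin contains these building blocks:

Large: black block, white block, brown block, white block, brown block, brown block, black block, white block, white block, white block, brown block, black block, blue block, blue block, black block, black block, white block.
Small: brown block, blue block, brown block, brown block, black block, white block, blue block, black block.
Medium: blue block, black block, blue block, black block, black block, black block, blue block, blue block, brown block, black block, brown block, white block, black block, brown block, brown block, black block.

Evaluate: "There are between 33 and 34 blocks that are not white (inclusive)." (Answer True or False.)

True

blocks that are not white: 33.
The claim requires 33 ≤ 33 ≤ 34, which holds.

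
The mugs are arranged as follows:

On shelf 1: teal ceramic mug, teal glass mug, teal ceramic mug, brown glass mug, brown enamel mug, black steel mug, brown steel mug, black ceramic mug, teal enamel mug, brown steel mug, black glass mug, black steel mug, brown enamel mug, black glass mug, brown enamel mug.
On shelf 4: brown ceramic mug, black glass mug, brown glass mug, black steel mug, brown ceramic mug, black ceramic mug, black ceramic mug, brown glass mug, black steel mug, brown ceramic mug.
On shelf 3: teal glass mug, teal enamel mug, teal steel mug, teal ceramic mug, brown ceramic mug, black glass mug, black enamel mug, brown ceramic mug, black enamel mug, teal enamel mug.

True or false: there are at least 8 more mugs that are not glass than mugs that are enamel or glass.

mugs that are not glass: 26.
mugs that are enamel or glass: 17.
The claim requires 26 − 17 = 9 ≥ 8, which holds.

True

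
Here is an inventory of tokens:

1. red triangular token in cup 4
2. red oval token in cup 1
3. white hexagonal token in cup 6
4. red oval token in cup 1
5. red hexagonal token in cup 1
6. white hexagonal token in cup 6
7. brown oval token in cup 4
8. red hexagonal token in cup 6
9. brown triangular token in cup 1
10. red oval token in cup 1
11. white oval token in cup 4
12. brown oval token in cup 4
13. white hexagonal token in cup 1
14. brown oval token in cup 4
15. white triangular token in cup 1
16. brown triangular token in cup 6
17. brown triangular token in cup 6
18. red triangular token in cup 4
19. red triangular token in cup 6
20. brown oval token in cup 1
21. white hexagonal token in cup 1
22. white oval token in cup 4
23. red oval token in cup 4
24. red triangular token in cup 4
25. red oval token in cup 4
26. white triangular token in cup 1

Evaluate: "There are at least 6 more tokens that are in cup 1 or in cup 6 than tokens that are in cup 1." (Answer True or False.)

True

|tokens in cup 1 or in cup 6| = 16.
|tokens in cup 1| = 10.
The claim requires 16 − 10 = 6 ≥ 6, which holds.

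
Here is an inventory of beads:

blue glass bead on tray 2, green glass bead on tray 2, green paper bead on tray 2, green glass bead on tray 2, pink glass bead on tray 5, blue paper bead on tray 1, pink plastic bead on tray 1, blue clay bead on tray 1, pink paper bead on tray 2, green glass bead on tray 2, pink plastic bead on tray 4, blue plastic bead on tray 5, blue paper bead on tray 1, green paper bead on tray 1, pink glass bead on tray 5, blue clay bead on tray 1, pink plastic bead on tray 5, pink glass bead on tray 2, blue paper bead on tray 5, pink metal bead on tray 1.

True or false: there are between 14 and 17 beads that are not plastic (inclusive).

|beads that are not plastic| = 16.
The claim requires 14 ≤ 16 ≤ 17, which holds.

True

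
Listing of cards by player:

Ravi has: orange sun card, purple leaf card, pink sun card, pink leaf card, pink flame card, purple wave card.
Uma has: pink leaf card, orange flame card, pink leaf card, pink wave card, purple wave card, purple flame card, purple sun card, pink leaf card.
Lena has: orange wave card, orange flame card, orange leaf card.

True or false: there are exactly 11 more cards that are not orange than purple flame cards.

|cards that are not orange| = 12.
|purple flame cards| = 1.
The claim requires 12 − 1 (= 11) to equal 11, which holds.

True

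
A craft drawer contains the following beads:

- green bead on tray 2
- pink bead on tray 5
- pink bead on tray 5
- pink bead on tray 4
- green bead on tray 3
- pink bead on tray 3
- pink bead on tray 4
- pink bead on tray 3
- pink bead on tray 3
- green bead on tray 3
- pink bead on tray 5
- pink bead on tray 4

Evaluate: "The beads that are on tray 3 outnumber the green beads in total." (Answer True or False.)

True

There are 5 beads on tray 3.
There are 3 green beads.
The claim requires 5 > 3, which holds.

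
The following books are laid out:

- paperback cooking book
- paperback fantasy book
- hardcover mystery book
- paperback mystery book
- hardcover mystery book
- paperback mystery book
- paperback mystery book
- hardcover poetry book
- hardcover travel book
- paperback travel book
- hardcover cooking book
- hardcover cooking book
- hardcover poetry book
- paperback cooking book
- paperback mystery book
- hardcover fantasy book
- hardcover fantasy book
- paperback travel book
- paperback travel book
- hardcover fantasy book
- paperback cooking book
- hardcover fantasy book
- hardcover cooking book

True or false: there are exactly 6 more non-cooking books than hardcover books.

False

|non-cooking books| = 17.
|hardcover books| = 12.
The claim requires 17 − 12 (= 5) to equal 6, which does not hold.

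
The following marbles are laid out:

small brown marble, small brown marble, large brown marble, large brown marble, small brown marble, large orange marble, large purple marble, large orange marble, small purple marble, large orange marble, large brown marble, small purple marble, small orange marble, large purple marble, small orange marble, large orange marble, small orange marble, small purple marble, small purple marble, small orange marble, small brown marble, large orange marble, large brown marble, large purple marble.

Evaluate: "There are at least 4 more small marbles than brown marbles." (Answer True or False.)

|small marbles| = 12.
|brown marbles| = 8.
The claim requires 12 − 8 = 4 ≥ 4, which holds.

True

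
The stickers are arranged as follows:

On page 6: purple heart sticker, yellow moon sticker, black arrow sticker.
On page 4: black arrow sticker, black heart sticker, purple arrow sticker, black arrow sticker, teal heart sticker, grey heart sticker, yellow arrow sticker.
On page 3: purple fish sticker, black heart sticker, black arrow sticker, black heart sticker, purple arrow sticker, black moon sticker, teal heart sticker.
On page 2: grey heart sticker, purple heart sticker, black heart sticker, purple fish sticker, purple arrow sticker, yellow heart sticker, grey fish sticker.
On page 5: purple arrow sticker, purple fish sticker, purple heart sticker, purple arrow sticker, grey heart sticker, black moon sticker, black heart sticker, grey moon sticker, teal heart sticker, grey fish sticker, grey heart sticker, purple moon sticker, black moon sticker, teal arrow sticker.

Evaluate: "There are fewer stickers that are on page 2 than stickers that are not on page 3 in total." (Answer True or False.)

|stickers on page 2| = 7.
|stickers that are not on page 3| = 31.
The claim requires 7 < 31, which holds.

True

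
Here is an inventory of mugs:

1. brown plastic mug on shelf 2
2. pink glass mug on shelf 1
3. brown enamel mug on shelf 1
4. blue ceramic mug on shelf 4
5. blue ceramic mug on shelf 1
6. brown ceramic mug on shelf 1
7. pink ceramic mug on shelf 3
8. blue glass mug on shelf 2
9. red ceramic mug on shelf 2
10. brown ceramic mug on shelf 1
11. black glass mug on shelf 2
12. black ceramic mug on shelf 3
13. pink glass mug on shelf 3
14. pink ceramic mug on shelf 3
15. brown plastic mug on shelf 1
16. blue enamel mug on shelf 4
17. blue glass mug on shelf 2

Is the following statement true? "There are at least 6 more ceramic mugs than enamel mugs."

There are 8 ceramic mugs.
There are 2 enamel mugs.
The claim requires 8 − 2 = 6 ≥ 6, which holds.

True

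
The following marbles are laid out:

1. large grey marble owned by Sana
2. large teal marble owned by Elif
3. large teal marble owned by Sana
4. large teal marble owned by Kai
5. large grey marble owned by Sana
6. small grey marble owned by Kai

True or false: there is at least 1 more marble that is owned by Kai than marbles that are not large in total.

True

marbles owned by Kai: 2.
marbles that are not large: 1.
The claim requires 2 − 1 = 1 ≥ 1, which holds.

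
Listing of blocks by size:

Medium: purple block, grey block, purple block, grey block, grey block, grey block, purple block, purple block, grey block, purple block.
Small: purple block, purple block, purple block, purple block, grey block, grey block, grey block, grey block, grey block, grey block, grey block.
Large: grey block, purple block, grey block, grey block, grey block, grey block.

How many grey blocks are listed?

17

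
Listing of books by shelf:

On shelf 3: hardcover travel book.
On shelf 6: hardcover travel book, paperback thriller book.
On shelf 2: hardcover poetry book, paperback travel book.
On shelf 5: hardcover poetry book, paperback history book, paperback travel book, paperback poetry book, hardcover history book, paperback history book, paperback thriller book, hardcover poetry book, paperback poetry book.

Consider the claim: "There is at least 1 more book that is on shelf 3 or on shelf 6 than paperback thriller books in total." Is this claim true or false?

True

There are 3 books on shelf 3 or on shelf 6.
There are 2 paperback thriller books.
The claim requires 3 − 2 = 1 ≥ 1, which holds.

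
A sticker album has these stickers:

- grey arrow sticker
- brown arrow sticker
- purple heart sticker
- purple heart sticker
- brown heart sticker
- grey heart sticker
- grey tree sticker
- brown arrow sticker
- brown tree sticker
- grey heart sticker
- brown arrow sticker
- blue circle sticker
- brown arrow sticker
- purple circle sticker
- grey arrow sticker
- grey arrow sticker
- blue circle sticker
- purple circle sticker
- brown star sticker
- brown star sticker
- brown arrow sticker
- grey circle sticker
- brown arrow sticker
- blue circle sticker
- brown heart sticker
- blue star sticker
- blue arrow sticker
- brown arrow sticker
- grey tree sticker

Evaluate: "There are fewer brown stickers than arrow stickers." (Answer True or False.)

False

|brown stickers| = 12.
|arrow stickers| = 11.
The claim requires 12 < 11, which does not hold.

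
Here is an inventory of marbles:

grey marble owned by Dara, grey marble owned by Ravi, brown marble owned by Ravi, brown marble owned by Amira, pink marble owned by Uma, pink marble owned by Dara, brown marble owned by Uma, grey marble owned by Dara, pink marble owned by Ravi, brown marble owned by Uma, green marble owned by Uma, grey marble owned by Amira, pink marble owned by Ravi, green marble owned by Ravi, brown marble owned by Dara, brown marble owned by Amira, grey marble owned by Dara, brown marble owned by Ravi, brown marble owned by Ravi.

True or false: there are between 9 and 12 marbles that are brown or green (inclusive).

marbles that are brown or green: 10.
The claim requires 9 ≤ 10 ≤ 12, which holds.

True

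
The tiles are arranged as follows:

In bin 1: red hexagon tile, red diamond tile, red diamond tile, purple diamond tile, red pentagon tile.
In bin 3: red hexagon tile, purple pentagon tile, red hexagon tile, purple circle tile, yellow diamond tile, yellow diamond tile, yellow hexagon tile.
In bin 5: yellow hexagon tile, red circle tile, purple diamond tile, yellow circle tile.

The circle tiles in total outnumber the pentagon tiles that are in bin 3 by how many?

circle tiles: 3.
pentagon tiles in bin 3: 1.
3 − 1 = 2.

2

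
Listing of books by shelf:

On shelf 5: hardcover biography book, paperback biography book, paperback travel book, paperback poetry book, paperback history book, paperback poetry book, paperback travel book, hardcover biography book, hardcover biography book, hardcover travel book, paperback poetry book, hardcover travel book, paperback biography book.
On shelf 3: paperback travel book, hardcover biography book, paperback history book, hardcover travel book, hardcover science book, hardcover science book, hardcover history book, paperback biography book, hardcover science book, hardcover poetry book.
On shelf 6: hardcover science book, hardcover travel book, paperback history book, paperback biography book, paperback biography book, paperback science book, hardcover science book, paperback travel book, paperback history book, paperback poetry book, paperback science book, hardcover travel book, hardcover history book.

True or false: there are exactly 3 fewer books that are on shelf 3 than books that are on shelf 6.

True

|books on shelf 3| = 10.
|books on shelf 6| = 13.
The claim requires 13 − 10 (= 3) to equal 3, which holds.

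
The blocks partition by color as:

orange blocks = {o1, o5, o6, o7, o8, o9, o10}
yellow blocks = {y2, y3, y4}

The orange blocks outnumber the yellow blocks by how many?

orange blocks: 7.
yellow blocks: 3.
7 − 3 = 4.

4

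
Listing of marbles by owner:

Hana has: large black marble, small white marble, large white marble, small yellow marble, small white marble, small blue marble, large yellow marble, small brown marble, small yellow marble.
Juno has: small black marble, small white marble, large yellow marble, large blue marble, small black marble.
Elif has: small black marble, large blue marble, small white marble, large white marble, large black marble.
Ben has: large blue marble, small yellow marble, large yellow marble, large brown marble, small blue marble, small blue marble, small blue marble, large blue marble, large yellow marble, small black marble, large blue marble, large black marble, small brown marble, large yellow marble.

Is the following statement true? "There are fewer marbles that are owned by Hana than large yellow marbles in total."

False

|marbles owned by Hana| = 9.
|large yellow marbles| = 5.
The claim requires 9 < 5, which does not hold.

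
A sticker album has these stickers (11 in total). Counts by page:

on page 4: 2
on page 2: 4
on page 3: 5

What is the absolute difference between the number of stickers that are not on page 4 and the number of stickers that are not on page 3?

3

stickers that are not on page 4: 9. stickers that are not on page 3: 6.
|9 − 6| = 9 − 6 = 3.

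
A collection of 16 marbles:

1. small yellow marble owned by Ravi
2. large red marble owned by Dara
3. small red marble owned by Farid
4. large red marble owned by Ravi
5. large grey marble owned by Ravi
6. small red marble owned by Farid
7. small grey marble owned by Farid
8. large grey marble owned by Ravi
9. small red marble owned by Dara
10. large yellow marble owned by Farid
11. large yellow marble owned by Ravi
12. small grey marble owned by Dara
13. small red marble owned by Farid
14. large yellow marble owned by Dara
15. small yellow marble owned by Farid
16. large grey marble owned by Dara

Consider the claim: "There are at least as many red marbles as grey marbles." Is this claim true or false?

There are 6 red marbles.
There are 5 grey marbles.
The claim requires 6 ≥ 5, which holds.

True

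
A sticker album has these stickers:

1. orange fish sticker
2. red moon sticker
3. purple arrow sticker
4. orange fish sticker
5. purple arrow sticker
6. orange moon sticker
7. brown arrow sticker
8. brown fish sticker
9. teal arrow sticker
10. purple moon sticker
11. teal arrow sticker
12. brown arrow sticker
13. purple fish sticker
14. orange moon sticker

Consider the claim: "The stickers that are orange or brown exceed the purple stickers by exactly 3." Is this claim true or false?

True

stickers that are orange or brown: 7.
purple stickers: 4.
The claim requires 7 − 4 (= 3) to equal 3, which holds.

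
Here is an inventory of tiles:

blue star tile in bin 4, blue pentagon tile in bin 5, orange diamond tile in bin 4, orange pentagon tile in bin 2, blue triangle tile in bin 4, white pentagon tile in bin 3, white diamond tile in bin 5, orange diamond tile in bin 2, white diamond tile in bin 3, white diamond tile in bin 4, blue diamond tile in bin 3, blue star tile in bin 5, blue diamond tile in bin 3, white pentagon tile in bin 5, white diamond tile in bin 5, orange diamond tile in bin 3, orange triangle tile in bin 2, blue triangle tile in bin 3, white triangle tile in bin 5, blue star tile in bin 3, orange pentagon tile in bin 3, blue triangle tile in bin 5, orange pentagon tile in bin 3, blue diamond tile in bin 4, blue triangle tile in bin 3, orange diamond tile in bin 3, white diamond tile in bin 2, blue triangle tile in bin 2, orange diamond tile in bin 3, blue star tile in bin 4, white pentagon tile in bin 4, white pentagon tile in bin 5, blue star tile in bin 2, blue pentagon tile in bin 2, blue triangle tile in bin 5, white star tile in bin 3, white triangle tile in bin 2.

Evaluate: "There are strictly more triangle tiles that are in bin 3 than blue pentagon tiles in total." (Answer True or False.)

There are 2 triangle tiles in bin 3.
There are 2 blue pentagon tiles.
The claim requires 2 > 2, which does not hold.

False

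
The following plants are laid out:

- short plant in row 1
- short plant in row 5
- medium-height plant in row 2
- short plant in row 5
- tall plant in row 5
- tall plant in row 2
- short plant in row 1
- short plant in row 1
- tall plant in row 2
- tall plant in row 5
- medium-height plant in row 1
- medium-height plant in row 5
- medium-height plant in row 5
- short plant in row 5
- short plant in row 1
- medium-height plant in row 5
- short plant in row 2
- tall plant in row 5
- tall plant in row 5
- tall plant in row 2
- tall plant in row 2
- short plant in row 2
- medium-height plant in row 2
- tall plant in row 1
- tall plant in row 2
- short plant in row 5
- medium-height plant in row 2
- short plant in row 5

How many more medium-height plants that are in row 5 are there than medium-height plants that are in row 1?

medium-height plants in row 5: 3.
medium-height plants in row 1: 1.
3 − 1 = 2.

2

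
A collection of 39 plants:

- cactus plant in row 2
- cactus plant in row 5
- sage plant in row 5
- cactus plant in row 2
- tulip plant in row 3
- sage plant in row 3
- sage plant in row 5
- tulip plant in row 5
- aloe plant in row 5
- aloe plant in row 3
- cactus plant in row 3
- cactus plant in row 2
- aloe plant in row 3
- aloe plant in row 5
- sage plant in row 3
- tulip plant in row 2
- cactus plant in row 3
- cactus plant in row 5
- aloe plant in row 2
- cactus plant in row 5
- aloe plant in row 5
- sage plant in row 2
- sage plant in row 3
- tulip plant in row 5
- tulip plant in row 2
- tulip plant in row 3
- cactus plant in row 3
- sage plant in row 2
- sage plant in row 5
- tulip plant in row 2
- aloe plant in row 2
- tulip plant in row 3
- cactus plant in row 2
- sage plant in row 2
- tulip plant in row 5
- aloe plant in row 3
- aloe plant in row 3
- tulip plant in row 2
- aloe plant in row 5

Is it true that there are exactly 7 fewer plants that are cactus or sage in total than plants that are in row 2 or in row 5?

True

plants that are cactus or sage: 19.
plants in row 2 or in row 5: 26.
The claim requires 26 − 19 (= 7) to equal 7, which holds.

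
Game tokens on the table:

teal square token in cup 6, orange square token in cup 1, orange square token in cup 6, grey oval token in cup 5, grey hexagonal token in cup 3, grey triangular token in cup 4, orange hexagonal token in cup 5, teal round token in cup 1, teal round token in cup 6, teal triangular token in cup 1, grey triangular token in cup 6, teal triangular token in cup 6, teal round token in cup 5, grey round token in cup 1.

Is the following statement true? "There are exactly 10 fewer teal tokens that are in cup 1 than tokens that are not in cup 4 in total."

There are 2 teal tokens in cup 1.
There are 13 tokens that are not in cup 4.
The claim requires 13 − 2 (= 11) to equal 10, which does not hold.

False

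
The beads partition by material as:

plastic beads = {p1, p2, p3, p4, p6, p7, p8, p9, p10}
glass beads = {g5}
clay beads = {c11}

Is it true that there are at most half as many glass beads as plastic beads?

There is 1 glass bead.
There are 9 plastic beads.
The claim requires 2 × 1 = 2 ≤ 9, which holds.

True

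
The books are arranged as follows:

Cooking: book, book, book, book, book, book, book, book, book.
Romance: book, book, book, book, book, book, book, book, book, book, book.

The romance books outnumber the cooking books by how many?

romance books: 11.
cooking books: 9.
11 − 9 = 2.

2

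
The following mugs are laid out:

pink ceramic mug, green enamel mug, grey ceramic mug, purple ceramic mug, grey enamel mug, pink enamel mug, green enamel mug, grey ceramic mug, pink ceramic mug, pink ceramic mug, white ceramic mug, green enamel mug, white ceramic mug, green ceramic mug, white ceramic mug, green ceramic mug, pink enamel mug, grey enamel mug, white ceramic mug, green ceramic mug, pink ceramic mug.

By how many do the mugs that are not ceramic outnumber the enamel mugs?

mugs that are not ceramic: 7.
enamel mugs: 7.
7 − 7 = 0.

0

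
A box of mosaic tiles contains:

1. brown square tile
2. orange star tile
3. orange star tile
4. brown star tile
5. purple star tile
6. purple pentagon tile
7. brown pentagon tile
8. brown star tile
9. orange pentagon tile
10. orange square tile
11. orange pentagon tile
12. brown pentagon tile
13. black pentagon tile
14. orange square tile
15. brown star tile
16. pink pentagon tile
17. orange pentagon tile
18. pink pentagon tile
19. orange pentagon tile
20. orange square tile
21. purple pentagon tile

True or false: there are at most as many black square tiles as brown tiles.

|black square tiles| = 0.
|brown tiles| = 6.
The claim requires 0 ≤ 6, which holds.

True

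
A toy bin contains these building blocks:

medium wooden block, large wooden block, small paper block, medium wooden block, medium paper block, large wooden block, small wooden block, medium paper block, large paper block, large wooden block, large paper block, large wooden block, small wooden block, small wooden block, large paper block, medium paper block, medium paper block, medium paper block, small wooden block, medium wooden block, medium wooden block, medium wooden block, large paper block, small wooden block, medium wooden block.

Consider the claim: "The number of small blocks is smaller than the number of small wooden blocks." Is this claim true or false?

|small blocks| = 6.
|small wooden blocks| = 5.
The claim requires 6 < 5, which does not hold.

False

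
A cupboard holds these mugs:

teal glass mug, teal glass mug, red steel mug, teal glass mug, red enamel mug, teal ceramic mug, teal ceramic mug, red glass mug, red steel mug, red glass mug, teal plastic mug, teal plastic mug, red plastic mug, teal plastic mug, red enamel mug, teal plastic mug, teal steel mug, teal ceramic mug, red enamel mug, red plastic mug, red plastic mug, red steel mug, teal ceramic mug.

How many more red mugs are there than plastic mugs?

red mugs: 11.
plastic mugs: 7.
11 − 7 = 4.

4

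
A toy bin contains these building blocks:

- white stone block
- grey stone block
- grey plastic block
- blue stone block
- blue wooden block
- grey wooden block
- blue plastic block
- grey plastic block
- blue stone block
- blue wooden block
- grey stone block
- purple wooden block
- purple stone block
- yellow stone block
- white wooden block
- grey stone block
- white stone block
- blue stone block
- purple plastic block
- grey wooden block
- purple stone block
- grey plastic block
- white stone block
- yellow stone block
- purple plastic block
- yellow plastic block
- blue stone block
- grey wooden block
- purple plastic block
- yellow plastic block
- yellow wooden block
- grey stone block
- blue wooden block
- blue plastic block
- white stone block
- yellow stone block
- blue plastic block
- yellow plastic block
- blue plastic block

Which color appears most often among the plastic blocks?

Counts by color (restricted to plastic blocks): blue 4, grey 3, yellow 3, purple 3.
The maximum is 4, held uniquely by blue.

blue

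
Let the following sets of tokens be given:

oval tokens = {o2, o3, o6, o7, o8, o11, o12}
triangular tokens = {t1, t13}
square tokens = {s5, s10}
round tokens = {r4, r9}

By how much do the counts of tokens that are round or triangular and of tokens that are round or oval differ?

5

tokens that are round or triangular: 4. tokens that are round or oval: 9.
|4 − 9| = 9 − 4 = 5.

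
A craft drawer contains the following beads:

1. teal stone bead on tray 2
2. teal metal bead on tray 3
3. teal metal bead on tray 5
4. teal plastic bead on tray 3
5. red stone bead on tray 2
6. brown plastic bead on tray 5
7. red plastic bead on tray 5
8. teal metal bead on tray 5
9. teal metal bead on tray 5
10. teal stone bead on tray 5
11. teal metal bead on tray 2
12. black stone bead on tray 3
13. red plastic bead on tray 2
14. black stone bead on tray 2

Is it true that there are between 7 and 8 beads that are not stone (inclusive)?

False

There are 9 beads that are not stone.
The claim requires 7 ≤ 9 ≤ 8, which does not hold.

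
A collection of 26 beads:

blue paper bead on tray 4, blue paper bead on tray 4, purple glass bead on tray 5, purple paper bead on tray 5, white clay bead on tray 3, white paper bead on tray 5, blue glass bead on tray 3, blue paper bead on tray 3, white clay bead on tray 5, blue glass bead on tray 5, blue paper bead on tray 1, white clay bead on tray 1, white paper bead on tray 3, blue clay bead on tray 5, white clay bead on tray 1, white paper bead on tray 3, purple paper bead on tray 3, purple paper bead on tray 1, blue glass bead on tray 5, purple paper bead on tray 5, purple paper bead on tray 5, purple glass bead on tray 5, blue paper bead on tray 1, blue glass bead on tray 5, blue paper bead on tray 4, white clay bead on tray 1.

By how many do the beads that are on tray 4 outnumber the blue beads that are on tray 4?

beads on tray 4: 3.
blue beads on tray 4: 3.
3 − 3 = 0.

0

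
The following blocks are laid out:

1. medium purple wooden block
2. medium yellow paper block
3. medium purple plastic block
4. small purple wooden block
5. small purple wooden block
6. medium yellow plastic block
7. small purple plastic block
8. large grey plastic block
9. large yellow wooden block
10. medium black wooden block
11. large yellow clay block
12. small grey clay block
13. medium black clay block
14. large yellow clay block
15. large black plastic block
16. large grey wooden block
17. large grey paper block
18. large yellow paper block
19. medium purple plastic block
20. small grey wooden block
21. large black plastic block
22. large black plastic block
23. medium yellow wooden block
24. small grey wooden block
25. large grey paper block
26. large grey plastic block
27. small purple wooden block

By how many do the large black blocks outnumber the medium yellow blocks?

large black blocks: 3.
medium yellow blocks: 3.
3 − 3 = 0.

0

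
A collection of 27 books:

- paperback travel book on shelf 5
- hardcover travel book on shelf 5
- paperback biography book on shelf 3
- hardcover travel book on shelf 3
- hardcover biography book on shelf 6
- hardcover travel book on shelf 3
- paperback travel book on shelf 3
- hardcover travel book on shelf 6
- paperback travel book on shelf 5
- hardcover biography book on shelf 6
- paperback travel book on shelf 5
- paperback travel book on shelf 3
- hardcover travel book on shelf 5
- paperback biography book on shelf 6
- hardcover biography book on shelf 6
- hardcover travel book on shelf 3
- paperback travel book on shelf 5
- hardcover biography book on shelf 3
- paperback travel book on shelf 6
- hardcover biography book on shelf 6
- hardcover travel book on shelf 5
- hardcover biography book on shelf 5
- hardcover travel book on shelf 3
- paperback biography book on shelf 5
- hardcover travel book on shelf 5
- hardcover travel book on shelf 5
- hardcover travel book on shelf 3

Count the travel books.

18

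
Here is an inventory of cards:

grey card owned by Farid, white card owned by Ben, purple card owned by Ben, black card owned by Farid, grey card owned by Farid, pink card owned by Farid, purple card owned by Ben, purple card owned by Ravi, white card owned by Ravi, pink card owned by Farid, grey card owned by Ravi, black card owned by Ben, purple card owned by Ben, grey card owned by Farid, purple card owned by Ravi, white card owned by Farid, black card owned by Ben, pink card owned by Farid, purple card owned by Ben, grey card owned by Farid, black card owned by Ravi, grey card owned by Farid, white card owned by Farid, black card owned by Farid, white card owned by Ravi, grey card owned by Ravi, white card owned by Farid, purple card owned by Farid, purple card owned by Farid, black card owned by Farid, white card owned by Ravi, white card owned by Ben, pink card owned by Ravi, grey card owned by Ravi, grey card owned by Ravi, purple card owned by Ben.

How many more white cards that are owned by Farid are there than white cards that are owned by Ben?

white cards owned by Farid: 3.
white cards owned by Ben: 2.
3 − 2 = 1.

1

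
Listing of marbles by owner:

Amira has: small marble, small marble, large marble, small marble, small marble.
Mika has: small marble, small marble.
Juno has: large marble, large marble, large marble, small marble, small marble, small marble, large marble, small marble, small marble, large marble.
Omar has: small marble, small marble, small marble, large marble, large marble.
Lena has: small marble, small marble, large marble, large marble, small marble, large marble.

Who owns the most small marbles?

Juno

Counts by owner (restricted to small marbles): Juno→5, Amira→4, Omar→3, Lena→3, Mika→2.
The maximum is 5, held uniquely by Juno.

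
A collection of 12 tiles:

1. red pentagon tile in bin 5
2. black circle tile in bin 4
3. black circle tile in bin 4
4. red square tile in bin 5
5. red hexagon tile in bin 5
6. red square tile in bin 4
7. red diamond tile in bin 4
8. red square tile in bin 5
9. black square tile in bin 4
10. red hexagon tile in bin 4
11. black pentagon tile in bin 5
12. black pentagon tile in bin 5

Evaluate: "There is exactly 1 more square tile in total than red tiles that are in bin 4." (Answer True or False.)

square tiles: 4.
red tiles in bin 4: 3.
The claim requires 4 − 3 (= 1) to equal 1, which holds.

True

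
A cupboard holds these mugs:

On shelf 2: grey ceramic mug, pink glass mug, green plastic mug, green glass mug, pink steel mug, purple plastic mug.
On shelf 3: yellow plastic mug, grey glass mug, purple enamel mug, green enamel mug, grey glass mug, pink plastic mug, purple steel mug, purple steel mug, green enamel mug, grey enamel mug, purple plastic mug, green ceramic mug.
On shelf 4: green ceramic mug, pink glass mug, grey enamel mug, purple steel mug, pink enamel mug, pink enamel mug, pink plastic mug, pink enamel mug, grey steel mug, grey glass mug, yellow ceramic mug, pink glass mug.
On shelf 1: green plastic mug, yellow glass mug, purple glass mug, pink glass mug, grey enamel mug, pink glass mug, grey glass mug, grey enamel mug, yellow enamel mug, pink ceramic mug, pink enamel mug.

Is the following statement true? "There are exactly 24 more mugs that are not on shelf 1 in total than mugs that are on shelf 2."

True

|mugs that are not on shelf 1| = 30.
|mugs on shelf 2| = 6.
The claim requires 30 − 6 (= 24) to equal 24, which holds.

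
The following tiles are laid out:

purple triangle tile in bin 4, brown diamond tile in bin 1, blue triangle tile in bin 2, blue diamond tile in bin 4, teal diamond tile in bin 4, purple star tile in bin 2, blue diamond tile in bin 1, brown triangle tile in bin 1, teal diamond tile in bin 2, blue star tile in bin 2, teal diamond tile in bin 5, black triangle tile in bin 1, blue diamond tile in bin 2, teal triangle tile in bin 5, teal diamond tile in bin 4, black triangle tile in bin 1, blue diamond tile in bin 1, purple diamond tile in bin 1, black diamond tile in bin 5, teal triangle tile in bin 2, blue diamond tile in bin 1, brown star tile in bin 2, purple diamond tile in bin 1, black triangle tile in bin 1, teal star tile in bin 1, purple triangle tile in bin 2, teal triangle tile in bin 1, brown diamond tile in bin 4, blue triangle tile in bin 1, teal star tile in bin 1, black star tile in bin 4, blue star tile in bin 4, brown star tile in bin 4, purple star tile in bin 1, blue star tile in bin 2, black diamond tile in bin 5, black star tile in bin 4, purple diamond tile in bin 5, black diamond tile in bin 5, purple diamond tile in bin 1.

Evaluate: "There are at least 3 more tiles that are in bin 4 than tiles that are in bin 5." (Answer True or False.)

True

tiles in bin 4: 9.
tiles in bin 5: 6.
The claim requires 9 − 6 = 3 ≥ 3, which holds.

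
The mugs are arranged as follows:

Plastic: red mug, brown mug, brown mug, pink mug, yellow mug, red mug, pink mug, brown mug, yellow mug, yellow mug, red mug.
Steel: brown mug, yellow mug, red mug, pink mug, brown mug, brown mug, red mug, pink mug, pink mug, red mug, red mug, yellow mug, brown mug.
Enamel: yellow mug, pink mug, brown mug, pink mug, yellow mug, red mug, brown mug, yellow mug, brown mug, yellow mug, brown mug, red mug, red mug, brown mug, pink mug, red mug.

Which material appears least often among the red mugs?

plastic

Counts by material (restricted to red mugs): steel 4, enamel 4, plastic 3.
The minimum is 3, held uniquely by plastic.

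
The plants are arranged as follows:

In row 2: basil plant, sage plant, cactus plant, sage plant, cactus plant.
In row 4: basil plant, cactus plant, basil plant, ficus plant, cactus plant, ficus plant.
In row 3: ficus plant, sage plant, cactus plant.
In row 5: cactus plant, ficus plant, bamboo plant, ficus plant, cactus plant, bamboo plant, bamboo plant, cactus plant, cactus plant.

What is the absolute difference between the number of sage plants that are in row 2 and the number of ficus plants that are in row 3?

sage plants in row 2: 2. ficus plants in row 3: 1.
|2 − 1| = 2 − 1 = 1.

1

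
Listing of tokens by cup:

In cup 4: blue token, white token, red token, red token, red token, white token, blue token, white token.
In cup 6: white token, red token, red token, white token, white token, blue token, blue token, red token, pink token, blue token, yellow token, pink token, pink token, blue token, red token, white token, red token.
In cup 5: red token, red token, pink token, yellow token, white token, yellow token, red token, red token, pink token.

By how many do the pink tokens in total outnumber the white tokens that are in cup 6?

pink tokens: 5.
white tokens in cup 6: 4.
5 − 4 = 1.

1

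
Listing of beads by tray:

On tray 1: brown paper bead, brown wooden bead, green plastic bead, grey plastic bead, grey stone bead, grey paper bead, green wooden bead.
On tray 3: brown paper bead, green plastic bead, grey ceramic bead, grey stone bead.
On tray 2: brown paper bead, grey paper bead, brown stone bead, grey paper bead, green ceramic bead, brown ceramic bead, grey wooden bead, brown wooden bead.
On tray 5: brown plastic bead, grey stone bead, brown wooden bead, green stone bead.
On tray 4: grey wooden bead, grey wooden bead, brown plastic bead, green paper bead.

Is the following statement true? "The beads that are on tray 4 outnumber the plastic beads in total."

There are 4 beads on tray 4.
There are 5 plastic beads.
The claim requires 4 > 5, which does not hold.

False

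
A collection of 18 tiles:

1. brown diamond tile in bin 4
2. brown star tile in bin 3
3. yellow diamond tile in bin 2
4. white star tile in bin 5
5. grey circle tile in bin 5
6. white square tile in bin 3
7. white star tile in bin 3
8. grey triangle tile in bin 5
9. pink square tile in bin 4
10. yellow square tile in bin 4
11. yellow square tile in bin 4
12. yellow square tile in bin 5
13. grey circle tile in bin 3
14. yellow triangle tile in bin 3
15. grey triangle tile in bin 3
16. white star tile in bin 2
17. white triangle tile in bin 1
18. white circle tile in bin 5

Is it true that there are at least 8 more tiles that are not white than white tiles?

False

|tiles that are not white| = 12.
|white tiles| = 6.
The claim requires 12 − 6 = 6 ≥ 8, which does not hold.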